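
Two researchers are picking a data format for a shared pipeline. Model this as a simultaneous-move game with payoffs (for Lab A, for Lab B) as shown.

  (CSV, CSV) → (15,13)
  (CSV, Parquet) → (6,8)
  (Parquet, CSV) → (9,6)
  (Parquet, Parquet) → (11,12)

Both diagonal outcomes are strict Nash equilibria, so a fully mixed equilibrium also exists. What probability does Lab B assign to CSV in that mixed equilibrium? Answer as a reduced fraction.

Lab B's mix q on CSV must make Lab A indifferent between CSV and Parquet.
Lab A's payoff from CSV: 15q + 6(1−q). From Parquet: 9q + 11(1−q).
Set equal: 6q = 5(1−q) → q = 5/11.

5/11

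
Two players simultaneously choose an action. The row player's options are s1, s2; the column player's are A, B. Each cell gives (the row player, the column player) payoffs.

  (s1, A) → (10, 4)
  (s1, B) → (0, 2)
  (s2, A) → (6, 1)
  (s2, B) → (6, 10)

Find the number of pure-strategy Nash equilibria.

2

(s1, A): the row player gets 10 (best alternative 6); the column player gets 4 (best alternative 2). Neither deviates — NE.
(s2, B): the row player gets 6 (best alternative 0); the column player gets 10 (best alternative 1). Neither deviates — NE.
(s2, A) is not a NE: the row player would switch to s1 (10 > 6).
No other cell survives both best-response checks, so there are 2 pure NE.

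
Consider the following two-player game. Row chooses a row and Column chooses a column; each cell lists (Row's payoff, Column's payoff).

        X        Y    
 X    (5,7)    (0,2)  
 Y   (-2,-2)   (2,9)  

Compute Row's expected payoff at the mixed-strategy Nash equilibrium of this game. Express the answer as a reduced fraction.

10/9

Column mixes with probability q on X, chosen so Row is indifferent: 5q + 0(1−q) = (-2)q + 2(1−q) gives q = 2/9.
Row's expected payoff (from either row, since indifferent) is 5·2/9 + 0·7/9 = 10/9.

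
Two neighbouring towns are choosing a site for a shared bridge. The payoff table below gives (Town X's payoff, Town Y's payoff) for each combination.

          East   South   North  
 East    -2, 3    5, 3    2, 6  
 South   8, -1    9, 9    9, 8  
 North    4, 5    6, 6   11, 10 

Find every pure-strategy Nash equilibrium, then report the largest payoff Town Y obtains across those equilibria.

10

Both South is a pure NE (Town X: 9 ≥ 6; Town Y: 9 ≥ 8). Town Y gets 9.
Both North is a pure NE (Town X: 11 ≥ 9; Town Y: 10 ≥ 6). Town Y gets 10.
Every other cell has a profitable deviation for at least one player. Highest of {9, 10} is 10.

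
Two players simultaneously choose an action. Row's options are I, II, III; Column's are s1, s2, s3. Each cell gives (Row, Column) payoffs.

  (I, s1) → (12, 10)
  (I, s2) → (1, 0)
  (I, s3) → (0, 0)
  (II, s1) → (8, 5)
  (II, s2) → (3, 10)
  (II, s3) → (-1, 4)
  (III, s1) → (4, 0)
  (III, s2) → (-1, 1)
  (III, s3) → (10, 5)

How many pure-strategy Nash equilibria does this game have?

(I, s1): Row gets 12 (best alternative 8); Column gets 10 (best alternative 0). Neither deviates — NE.
(II, s2): Row gets 3 (best alternative 1); Column gets 10 (best alternative 5). Neither deviates — NE.
(III, s3): Row gets 10 (best alternative 0); Column gets 5 (best alternative 1). Neither deviates — NE.
(III, s1) is not a NE: Row would switch to I (12 > 4).
No other cell survives both best-response checks, so there are 3 pure NE.

3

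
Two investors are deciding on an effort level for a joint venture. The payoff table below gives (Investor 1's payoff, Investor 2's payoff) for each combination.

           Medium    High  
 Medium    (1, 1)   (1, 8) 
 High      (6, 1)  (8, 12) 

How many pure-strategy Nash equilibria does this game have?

Both High: Investor 1 gets 8 (best alternative 1); Investor 2 gets 12 (best alternative 1). Neither deviates — NE.
Both Medium is not a NE: Investor 1 would switch to High (6 > 1).
No other cell survives both best-response checks, so there is 1 pure NE.

1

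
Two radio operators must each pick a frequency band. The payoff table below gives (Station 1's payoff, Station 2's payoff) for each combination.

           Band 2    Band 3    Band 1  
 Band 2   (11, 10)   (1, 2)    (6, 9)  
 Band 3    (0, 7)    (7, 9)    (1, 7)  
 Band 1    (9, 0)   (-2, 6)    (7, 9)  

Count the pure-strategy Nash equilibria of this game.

Both Band 2: Station 1 gets 11 (best alternative 9); Station 2 gets 10 (best alternative 9). Neither deviates — NE.
Both Band 3: Station 1 gets 7 (best alternative 1); Station 2 gets 9 (best alternative 7). Neither deviates — NE.
Both Band 1: Station 1 gets 7 (best alternative 6); Station 2 gets 9 (best alternative 6). Neither deviates — NE.
(Band 2, Band 1) is not a NE: Station 1 would switch to Band 1 (7 > 6).
No other cell survives both best-response checks, so there are 3 pure NE.

3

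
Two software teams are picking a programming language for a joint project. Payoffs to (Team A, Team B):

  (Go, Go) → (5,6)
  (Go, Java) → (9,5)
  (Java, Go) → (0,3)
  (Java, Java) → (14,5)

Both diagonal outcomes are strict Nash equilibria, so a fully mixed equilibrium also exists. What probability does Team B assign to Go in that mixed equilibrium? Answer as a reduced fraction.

Team B's mix q on Go must make Team A indifferent between Go and Java.
Team A's payoff from Go: 5q + 9(1−q). From Java: 0q + 14(1−q).
Set equal: 5q = 5(1−q) → q = 5/10 = 1/2.

1/2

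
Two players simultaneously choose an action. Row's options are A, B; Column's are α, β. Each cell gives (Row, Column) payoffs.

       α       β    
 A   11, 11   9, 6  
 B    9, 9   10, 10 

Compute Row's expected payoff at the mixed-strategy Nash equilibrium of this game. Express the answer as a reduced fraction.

29/3

Column mixes with probability q on α, chosen so Row is indifferent: 11q + 9(1−q) = 9q + 10(1−q) gives q = 1/3.
Row's expected payoff (from either row, since indifferent) is 11·1/3 + 9·2/3 = 29/3.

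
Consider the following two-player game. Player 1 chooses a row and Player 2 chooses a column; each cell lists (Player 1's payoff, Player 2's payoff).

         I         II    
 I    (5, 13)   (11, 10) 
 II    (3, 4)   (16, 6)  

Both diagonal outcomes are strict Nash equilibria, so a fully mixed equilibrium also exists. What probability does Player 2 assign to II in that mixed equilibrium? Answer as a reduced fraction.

Player 2's mix q on I must make Player 1 indifferent between I and II.
Player 1's payoff from I: 5q + 11(1−q). From II: 3q + 16(1−q).
Set equal: 2q = 5(1−q) → q = 5/7.
Probability on II is 1 − 5/7 = 2/7.

2/7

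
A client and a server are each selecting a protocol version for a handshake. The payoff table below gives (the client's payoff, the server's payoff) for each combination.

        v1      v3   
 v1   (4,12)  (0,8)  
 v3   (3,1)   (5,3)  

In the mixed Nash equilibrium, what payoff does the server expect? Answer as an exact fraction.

14/3

The client mixes with probability p on v1, chosen so the server is indifferent: 12p + 1(1−p) = 8p + 3(1−p) gives p = 1/3.
The server's expected payoff is 12·1/3 + 1·2/3 = 14/3.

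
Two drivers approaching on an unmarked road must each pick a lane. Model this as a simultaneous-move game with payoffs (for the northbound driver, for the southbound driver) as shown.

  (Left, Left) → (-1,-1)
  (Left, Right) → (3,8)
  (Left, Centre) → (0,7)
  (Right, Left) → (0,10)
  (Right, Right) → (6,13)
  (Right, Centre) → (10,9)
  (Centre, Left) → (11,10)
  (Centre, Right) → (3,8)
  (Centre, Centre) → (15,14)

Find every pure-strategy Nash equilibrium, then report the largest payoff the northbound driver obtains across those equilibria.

Both Right is a pure NE (the northbound driver: 6 ≥ 3; the southbound driver: 13 ≥ 10). The northbound driver gets 6.
Both Centre is a pure NE (the northbound driver: 15 ≥ 10; the southbound driver: 14 ≥ 10). The northbound driver gets 15.
Every other cell has a profitable deviation for at least one player. Highest of {6, 15} is 15.

15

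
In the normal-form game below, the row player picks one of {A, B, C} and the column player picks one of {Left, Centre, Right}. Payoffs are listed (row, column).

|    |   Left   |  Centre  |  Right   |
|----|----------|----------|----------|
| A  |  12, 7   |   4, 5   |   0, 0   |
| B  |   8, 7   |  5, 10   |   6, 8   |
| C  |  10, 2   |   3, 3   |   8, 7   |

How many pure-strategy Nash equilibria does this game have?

3

(A, Left): the row player gets 12 (best alternative 10); the column player gets 7 (best alternative 5). Neither deviates — NE.
(B, Centre): the row player gets 5 (best alternative 4); the column player gets 10 (best alternative 8). Neither deviates — NE.
(C, Right): the row player gets 8 (best alternative 6); the column player gets 7 (best alternative 3). Neither deviates — NE.
(B, Left) is not a NE: the row player would switch to A (12 > 8).
No other cell survives both best-response checks, so there are 3 pure NE.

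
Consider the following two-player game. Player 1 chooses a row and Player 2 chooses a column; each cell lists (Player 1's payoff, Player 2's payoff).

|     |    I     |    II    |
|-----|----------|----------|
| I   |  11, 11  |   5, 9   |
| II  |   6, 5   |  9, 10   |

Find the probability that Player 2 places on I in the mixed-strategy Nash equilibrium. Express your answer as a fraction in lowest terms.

4/9

Player 2's mix q on I must make Player 1 indifferent between I and II.
Player 1's payoff from I: 11q + 5(1−q). From II: 6q + 9(1−q).
Set equal: 5q = 4(1−q) → q = 4/9.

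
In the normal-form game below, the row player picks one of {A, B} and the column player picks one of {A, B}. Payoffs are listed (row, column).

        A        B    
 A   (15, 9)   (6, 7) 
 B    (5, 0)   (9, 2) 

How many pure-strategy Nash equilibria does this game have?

2

Both A: the row player gets 15 (best alternative 5); the column player gets 9 (best alternative 7). Neither deviates — NE.
Both B: the row player gets 9 (best alternative 6); the column player gets 2 (best alternative 0). Neither deviates — NE.
(A, B) is not a NE: the row player would switch to B (9 > 6).
No other cell survives both best-response checks, so there are 2 pure NE.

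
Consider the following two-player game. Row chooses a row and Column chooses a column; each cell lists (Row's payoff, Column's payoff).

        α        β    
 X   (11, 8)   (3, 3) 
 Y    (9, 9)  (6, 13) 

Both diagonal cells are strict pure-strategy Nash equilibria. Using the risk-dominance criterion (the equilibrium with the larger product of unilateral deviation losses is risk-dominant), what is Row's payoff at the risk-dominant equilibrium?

6

At (X, α): Row loses 11 − 9 = 2 by deviating; Column loses 8 − 3 = 5. Product = 2·5 = 10.
At (Y, β): Row loses 6 − 3 = 3 by deviating; Column loses 13 − 9 = 4. Product = 3·4 = 12.
12 > 10, so (Y, β) is risk-dominant. Row's payoff there is 6.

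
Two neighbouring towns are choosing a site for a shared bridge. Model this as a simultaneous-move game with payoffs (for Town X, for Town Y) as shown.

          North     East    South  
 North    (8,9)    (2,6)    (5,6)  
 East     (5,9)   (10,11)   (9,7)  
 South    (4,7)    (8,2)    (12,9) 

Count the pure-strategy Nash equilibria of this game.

Both North: Town X gets 8 (best alternative 5); Town Y gets 9 (best alternative 6). Neither deviates — NE.
Both East: Town X gets 10 (best alternative 8); Town Y gets 11 (best alternative 9). Neither deviates — NE.
Both South: Town X gets 12 (best alternative 9); Town Y gets 9 (best alternative 7). Neither deviates — NE.
(North, East) is not a NE: Town X would switch to East (10 > 2).
No other cell survives both best-response checks, so there are 3 pure NE.

3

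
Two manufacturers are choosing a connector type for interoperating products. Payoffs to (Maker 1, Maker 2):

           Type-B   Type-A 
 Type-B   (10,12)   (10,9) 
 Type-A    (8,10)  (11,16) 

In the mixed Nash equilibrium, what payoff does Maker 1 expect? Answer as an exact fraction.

10

Maker 2 mixes with probability q on Type-B, chosen so Maker 1 is indifferent: 10q + 10(1−q) = 8q + 11(1−q) gives q = 1/3.
Maker 1's expected payoff (from either row, since indifferent) is 10·1/3 + 10·2/3 = 10.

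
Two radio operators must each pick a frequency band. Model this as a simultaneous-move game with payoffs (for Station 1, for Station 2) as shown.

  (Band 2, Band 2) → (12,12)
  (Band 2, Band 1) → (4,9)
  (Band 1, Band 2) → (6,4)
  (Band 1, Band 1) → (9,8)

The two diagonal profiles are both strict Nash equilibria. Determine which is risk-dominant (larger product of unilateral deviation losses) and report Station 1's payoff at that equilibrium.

9

At both Band 2: Station 1 loses 12 − 6 = 6 by deviating; Station 2 loses 12 − 9 = 3. Product = 6·3 = 18.
At both Band 1: Station 1 loses 9 − 4 = 5 by deviating; Station 2 loses 8 − 4 = 4. Product = 5·4 = 20.
20 > 18, so both Band 1 is risk-dominant. Station 1's payoff there is 9.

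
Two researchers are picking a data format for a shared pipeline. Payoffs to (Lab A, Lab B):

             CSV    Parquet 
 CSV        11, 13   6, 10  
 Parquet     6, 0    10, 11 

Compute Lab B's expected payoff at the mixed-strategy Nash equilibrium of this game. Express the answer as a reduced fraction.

143/14

Lab A mixes with probability p on CSV, chosen so Lab B is indifferent: 13p + 0(1−p) = 10p + 11(1−p) gives p = 11/14.
Lab B's expected payoff is 13·11/14 + 0·3/14 = 143/14.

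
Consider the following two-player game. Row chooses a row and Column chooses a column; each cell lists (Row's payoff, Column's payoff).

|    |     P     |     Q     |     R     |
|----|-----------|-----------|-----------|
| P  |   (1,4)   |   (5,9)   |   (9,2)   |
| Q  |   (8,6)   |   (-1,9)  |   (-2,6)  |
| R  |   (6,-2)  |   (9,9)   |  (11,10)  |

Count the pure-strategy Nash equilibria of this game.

Both R: Row gets 11 (best alternative 9); Column gets 10 (best alternative 9). Neither deviates — NE.
Both P is not a NE: Row would switch to Q (8 > 1).
No other cell survives both best-response checks, so there is 1 pure NE.

1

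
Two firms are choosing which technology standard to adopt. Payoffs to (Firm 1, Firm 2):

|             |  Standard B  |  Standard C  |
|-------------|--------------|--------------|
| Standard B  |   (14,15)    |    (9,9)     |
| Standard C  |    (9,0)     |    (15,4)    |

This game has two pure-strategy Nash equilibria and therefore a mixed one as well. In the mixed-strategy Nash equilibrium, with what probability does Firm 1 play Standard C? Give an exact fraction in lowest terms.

3/5

Firm 1's mix p on Standard B must make Firm 2 indifferent between Standard B and Standard C.
Firm 2's payoff from Standard B: 15p + 0(1−p). From Standard C: 9p + 4(1−p).
Set equal: 6p = 4(1−p) → p = 4/10 = 2/5.
Probability on Standard C is 1 − 2/5 = 3/5.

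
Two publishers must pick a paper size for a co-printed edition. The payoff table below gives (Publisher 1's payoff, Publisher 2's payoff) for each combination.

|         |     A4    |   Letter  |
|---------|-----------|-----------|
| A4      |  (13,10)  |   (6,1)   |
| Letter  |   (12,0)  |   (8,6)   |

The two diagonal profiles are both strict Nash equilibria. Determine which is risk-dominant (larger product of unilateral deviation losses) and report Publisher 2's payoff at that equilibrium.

6

At both A4: Publisher 1 loses 13 − 12 = 1 by deviating; Publisher 2 loses 10 − 1 = 9. Product = 1·9 = 9.
At both Letter: Publisher 1 loses 8 − 6 = 2 by deviating; Publisher 2 loses 6 − 0 = 6. Product = 2·6 = 12.
12 > 9, so both Letter is risk-dominant. Publisher 2's payoff there is 6.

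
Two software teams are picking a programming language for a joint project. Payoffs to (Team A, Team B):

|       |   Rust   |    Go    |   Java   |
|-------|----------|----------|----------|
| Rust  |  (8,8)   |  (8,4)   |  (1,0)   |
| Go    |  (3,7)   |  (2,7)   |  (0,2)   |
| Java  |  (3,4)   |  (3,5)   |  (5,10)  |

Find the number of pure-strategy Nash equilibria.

Both Rust: Team A gets 8 (best alternative 3); Team B gets 8 (best alternative 4). Neither deviates — NE.
Both Java: Team A gets 5 (best alternative 1); Team B gets 10 (best alternative 5). Neither deviates — NE.
Both Go is not a NE: Team A would switch to Rust (8 > 2).
No other cell survives both best-response checks, so there are 2 pure NE.

2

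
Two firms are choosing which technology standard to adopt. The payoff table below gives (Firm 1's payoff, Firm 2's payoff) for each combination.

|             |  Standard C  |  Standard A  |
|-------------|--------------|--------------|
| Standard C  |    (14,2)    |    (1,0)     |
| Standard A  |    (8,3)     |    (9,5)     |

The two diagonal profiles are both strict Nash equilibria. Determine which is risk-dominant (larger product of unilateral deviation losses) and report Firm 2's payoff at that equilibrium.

5

At both Standard C: Firm 1 loses 14 − 8 = 6 by deviating; Firm 2 loses 2 − 0 = 2. Product = 6·2 = 12.
At both Standard A: Firm 1 loses 9 − 1 = 8 by deviating; Firm 2 loses 5 − 3 = 2. Product = 8·2 = 16.
16 > 12, so both Standard A is risk-dominant. Firm 2's payoff there is 5.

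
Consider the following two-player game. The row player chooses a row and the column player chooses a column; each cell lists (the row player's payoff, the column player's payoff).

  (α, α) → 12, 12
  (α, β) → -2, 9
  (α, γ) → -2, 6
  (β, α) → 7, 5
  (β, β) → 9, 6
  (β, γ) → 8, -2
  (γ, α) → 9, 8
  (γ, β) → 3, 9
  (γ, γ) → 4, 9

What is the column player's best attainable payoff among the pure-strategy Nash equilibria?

Both α is a pure NE (the row player: 12 ≥ 9; the column player: 12 ≥ 9). The column player gets 12.
Both β is a pure NE (the row player: 9 ≥ 3; the column player: 6 ≥ 5). The column player gets 6.
Every other cell has a profitable deviation for at least one player. Highest of {12, 6} is 12.

12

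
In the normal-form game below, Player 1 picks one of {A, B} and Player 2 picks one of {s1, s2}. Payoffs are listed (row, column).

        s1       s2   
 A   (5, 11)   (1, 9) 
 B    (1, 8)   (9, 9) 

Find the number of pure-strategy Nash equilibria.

(A, s1): Player 1 gets 5 (best alternative 1); Player 2 gets 11 (best alternative 9). Neither deviates — NE.
(B, s2): Player 1 gets 9 (best alternative 1); Player 2 gets 9 (best alternative 8). Neither deviates — NE.
(A, s2) is not a NE: Player 1 would switch to B (9 > 1).
No other cell survives both best-response checks, so there are 2 pure NE.

2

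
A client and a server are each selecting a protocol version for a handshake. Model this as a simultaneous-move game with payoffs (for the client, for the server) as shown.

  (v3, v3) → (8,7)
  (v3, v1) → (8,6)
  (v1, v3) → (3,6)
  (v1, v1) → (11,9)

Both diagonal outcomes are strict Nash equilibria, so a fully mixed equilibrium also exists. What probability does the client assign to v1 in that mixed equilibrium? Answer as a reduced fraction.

1/4

The client's mix p on v3 must make the server indifferent between v3 and v1.
The server's payoff from v3: 7p + 6(1−p). From v1: 6p + 9(1−p).
Set equal: 1p = 3(1−p) → p = 3/4.
Probability on v1 is 1 − 3/4 = 1/4.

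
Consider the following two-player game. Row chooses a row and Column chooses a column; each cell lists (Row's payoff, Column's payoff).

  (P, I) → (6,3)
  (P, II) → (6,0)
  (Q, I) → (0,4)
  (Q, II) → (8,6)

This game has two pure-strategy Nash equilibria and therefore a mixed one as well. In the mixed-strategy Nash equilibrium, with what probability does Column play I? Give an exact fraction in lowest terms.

1/4

Column's mix q on I must make Row indifferent between P and Q.
Row's payoff from P: 6q + 6(1−q). From Q: 0q + 8(1−q).
Set equal: 6q = 2(1−q) → q = 2/8 = 1/4.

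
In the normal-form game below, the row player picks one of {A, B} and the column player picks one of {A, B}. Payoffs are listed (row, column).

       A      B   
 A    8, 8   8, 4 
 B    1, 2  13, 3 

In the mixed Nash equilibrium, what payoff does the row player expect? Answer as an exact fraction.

8

The column player mixes with probability q on A, chosen so the row player is indifferent: 8q + 8(1−q) = 1q + 13(1−q) gives q = 5/12.
The row player's expected payoff (from either row, since indifferent) is 8·5/12 + 8·7/12 = 8.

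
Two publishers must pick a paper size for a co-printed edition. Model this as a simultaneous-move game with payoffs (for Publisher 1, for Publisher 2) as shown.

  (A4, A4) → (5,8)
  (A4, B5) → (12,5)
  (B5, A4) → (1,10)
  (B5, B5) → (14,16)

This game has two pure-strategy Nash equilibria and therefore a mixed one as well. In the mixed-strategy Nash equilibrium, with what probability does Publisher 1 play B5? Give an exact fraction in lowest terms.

Publisher 1's mix p on A4 must make Publisher 2 indifferent between A4 and B5.
Publisher 2's payoff from A4: 8p + 10(1−p). From B5: 5p + 16(1−p).
Set equal: 3p = 6(1−p) → p = 6/9 = 2/3.
Probability on B5 is 1 − 2/3 = 1/3.

1/3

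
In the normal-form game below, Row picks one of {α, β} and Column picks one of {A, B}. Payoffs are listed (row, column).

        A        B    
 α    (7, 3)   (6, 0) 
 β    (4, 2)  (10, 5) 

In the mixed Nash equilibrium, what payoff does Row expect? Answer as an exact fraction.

46/7

Column mixes with probability q on A, chosen so Row is indifferent: 7q + 6(1−q) = 4q + 10(1−q) gives q = 4/7.
Row's expected payoff (from either row, since indifferent) is 7·4/7 + 6·3/7 = 46/7.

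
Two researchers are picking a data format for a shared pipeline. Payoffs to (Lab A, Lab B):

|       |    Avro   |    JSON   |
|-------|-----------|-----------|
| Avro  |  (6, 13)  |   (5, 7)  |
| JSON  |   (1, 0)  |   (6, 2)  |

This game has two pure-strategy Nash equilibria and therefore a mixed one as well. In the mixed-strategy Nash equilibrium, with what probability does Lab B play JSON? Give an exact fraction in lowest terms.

Lab B's mix q on Avro must make Lab A indifferent between Avro and JSON.
Lab A's payoff from Avro: 6q + 5(1−q). From JSON: 1q + 6(1−q).
Set equal: 5q = 1(1−q) → q = 1/6.
Probability on JSON is 1 − 1/6 = 5/6.

5/6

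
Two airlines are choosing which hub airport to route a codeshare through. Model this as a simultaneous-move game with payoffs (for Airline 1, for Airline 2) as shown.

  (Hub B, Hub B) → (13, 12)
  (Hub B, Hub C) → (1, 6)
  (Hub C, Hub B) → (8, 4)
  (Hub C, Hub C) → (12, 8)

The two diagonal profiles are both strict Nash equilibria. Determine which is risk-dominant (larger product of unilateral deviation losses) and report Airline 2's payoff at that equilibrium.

At both Hub B: Airline 1 loses 13 − 8 = 5 by deviating; Airline 2 loses 12 − 6 = 6. Product = 5·6 = 30.
At both Hub C: Airline 1 loses 12 − 1 = 11 by deviating; Airline 2 loses 8 − 4 = 4. Product = 11·4 = 44.
44 > 30, so both Hub C is risk-dominant. Airline 2's payoff there is 8.

8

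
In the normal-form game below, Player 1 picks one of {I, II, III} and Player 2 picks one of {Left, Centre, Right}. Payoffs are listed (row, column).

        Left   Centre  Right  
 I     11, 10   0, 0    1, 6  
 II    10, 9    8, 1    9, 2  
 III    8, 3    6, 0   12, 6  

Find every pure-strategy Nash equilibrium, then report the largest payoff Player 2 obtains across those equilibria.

10

(I, Left) is a pure NE (Player 1: 11 ≥ 10; Player 2: 10 ≥ 6). Player 2 gets 10.
(III, Right) is a pure NE (Player 1: 12 ≥ 9; Player 2: 6 ≥ 3). Player 2 gets 6.
Every other cell has a profitable deviation for at least one player. Highest of {10, 6} is 10.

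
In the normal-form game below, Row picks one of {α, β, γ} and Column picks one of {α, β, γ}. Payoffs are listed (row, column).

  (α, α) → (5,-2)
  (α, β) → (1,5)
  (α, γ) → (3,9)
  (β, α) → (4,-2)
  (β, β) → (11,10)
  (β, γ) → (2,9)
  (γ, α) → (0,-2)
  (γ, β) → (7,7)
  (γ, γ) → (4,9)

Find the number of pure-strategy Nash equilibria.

Both β: Row gets 11 (best alternative 7); Column gets 10 (best alternative 9). Neither deviates — NE.
Both γ: Row gets 4 (best alternative 3); Column gets 9 (best alternative 7). Neither deviates — NE.
Both α is not a NE: Column would switch to γ (9 > -2).
No other cell survives both best-response checks, so there are 2 pure NE.

2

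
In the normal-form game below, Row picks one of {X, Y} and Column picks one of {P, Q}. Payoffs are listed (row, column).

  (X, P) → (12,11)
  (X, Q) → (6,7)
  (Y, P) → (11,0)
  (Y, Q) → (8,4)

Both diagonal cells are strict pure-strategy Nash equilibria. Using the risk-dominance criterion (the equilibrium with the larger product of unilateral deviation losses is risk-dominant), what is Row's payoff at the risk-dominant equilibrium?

8

At (X, P): Row loses 12 − 11 = 1 by deviating; Column loses 11 − 7 = 4. Product = 1·4 = 4.
At (Y, Q): Row loses 8 − 6 = 2 by deviating; Column loses 4 − 0 = 4. Product = 2·4 = 8.
8 > 4, so (Y, Q) is risk-dominant. Row's payoff there is 8.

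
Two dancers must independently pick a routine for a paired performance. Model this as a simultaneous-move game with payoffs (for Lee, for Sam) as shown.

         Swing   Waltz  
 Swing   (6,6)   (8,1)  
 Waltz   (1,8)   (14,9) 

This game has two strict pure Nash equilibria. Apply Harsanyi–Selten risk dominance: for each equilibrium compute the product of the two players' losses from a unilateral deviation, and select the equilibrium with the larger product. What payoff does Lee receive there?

6

At both Swing: Lee loses 6 − 1 = 5 by deviating; Sam loses 6 − 1 = 5. Product = 5·5 = 25.
At both Waltz: Lee loses 14 − 8 = 6 by deviating; Sam loses 9 − 8 = 1. Product = 6·1 = 6.
25 > 6, so both Swing is risk-dominant. Lee's payoff there is 6.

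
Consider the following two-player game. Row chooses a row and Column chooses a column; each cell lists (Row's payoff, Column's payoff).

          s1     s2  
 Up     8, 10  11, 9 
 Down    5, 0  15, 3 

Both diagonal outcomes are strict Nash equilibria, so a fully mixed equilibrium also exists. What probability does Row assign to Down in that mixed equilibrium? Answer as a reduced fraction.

Row's mix p on Up must make Column indifferent between s1 and s2.
Column's payoff from s1: 10p + 0(1−p). From s2: 9p + 3(1−p).
Set equal: 1p = 3(1−p) → p = 3/4.
Probability on Down is 1 − 3/4 = 1/4.

1/4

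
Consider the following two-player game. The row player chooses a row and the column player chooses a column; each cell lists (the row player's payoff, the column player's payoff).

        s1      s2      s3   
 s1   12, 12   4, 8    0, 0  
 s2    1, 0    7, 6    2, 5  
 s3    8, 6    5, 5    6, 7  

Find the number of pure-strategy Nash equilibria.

Both s1: the row player gets 12 (best alternative 8); the column player gets 12 (best alternative 8). Neither deviates — NE.
Both s2: the row player gets 7 (best alternative 5); the column player gets 6 (best alternative 5). Neither deviates — NE.
Both s3: the row player gets 6 (best alternative 2); the column player gets 7 (best alternative 6). Neither deviates — NE.
(s3, s2) is not a NE: the row player would switch to s2 (7 > 5).
No other cell survives both best-response checks, so there are 3 pure NE.

3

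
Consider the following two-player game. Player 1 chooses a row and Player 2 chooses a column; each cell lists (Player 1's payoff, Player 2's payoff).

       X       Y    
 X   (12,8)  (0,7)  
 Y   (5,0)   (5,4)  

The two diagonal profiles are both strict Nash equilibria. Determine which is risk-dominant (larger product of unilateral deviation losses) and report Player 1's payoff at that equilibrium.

5

At both X: Player 1 loses 12 − 5 = 7 by deviating; Player 2 loses 8 − 7 = 1. Product = 7·1 = 7.
At both Y: Player 1 loses 5 − 0 = 5 by deviating; Player 2 loses 4 − 0 = 4. Product = 5·4 = 20.
20 > 7, so both Y is risk-dominant. Player 1's payoff there is 5.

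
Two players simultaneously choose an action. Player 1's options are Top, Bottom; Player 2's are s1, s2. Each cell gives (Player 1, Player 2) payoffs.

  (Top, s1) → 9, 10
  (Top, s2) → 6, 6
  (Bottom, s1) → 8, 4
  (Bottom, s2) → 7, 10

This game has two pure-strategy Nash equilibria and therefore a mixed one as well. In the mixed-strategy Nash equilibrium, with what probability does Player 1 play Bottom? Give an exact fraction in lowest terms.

Player 1's mix p on Top must make Player 2 indifferent between s1 and s2.
Player 2's payoff from s1: 10p + 4(1−p). From s2: 6p + 10(1−p).
Set equal: 4p = 6(1−p) → p = 6/10 = 3/5.
Probability on Bottom is 1 − 3/5 = 2/5.

2/5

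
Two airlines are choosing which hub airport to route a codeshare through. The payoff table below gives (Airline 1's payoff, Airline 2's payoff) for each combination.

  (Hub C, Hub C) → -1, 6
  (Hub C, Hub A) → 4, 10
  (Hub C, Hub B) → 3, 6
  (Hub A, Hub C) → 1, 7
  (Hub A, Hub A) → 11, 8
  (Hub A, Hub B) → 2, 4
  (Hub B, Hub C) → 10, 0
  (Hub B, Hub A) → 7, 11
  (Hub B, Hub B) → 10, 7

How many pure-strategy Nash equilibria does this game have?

1

Both Hub A: Airline 1 gets 11 (best alternative 7); Airline 2 gets 8 (best alternative 7). Neither deviates — NE.
Both Hub B is not a NE: Airline 2 would switch to Hub A (11 > 7).
No other cell survives both best-response checks, so there is 1 pure NE.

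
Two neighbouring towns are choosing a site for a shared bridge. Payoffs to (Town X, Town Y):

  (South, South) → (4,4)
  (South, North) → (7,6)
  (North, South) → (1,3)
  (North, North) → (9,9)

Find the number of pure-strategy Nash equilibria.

1

Both North: Town X gets 9 (best alternative 7); Town Y gets 9 (best alternative 3). Neither deviates — NE.
Both South is not a NE: Town Y would switch to North (6 > 4).
No other cell survives both best-response checks, so there is 1 pure NE.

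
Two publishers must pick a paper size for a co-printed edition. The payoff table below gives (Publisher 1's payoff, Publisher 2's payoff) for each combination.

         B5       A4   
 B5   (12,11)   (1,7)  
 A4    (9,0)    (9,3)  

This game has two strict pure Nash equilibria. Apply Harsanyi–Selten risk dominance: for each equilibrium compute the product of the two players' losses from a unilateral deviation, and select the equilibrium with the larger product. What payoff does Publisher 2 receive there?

At both B5: Publisher 1 loses 12 − 9 = 3 by deviating; Publisher 2 loses 11 − 7 = 4. Product = 3·4 = 12.
At both A4: Publisher 1 loses 9 − 1 = 8 by deviating; Publisher 2 loses 3 − 0 = 3. Product = 8·3 = 24.
24 > 12, so both A4 is risk-dominant. Publisher 2's payoff there is 3.

3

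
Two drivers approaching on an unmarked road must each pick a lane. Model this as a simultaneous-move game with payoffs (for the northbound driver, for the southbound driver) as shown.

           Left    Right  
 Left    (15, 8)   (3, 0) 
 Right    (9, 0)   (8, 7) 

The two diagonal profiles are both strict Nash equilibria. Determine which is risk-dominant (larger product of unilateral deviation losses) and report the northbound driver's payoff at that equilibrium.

15

At both Left: the northbound driver loses 15 − 9 = 6 by deviating; the southbound driver loses 8 − 0 = 8. Product = 6·8 = 48.
At both Right: the northbound driver loses 8 − 3 = 5 by deviating; the southbound driver loses 7 − 0 = 7. Product = 5·7 = 35.
48 > 35, so both Left is risk-dominant. The northbound driver's payoff there is 15.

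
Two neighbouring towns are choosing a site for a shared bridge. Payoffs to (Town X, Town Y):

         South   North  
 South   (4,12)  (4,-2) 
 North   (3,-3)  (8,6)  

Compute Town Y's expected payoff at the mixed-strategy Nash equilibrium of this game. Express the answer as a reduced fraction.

Town X mixes with probability p on South, chosen so Town Y is indifferent: 12p + (-3)(1−p) = (-2)p + 6(1−p) gives p = 9/23.
Town Y's expected payoff is 12·9/23 + (-3)·14/23 = 66/23.

66/23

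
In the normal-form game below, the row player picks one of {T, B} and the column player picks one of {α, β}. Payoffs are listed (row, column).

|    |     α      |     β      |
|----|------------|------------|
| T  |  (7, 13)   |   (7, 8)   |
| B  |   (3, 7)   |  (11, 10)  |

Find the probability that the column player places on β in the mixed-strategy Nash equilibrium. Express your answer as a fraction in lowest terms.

The column player's mix q on α must make the row player indifferent between T and B.
The row player's payoff from T: 7q + 7(1−q). From B: 3q + 11(1−q).
Set equal: 4q = 4(1−q) → q = 4/8 = 1/2.
Probability on β is 1 − 1/2 = 1/2.

1/2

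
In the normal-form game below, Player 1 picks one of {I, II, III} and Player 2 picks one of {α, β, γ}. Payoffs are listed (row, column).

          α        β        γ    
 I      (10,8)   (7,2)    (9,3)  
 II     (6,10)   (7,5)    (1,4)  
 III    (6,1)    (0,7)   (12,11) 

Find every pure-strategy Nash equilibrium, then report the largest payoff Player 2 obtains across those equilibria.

(I, α) is a pure NE (Player 1: 10 ≥ 6; Player 2: 8 ≥ 3). Player 2 gets 8.
(III, γ) is a pure NE (Player 1: 12 ≥ 9; Player 2: 11 ≥ 7). Player 2 gets 11.
Every other cell has a profitable deviation for at least one player. Highest of {8, 11} is 11.

11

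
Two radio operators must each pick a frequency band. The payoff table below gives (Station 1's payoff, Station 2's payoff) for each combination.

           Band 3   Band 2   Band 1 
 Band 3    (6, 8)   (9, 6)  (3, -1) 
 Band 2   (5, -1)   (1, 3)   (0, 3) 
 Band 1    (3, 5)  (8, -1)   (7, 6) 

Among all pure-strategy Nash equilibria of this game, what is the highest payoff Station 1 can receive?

Both Band 3 is a pure NE (Station 1: 6 ≥ 5; Station 2: 8 ≥ 6). Station 1 gets 6.
Both Band 1 is a pure NE (Station 1: 7 ≥ 3; Station 2: 6 ≥ 5). Station 1 gets 7.
Every other cell has a profitable deviation for at least one player. Highest of {6, 7} is 7.

7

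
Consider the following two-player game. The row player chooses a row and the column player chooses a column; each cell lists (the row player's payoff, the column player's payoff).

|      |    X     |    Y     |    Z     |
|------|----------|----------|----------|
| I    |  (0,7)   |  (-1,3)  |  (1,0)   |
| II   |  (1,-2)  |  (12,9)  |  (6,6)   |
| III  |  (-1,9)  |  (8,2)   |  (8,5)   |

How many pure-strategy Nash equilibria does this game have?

(II, Y): the row player gets 12 (best alternative 8); the column player gets 9 (best alternative 6). Neither deviates — NE.
(I, X) is not a NE: the row player would switch to II (1 > 0).
No other cell survives both best-response checks, so there is 1 pure NE.

1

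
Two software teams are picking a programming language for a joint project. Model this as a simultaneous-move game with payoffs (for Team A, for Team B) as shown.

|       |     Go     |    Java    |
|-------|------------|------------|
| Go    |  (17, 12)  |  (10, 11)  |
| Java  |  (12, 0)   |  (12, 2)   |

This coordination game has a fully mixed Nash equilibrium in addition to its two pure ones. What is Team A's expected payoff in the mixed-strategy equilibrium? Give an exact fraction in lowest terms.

Team B mixes with probability q on Go, chosen so Team A is indifferent: 17q + 10(1−q) = 12q + 12(1−q) gives q = 2/7.
Team A's expected payoff (from either row, since indifferent) is 17·2/7 + 10·5/7 = 12.

12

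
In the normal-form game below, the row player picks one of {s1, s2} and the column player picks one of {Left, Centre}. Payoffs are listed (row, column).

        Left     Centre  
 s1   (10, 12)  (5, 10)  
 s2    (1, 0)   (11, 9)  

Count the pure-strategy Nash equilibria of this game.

2

(s1, Left): the row player gets 10 (best alternative 1); the column player gets 12 (best alternative 10). Neither deviates — NE.
(s2, Centre): the row player gets 11 (best alternative 5); the column player gets 9 (best alternative 0). Neither deviates — NE.
(s1, Centre) is not a NE: the row player would switch to s2 (11 > 5).
No other cell survives both best-response checks, so there are 2 pure NE.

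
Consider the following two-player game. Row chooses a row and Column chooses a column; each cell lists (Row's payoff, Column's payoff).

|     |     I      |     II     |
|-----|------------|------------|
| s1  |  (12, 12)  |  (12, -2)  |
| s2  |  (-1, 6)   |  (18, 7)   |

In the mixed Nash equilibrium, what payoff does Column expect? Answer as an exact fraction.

Row mixes with probability p on s1, chosen so Column is indifferent: 12p + 6(1−p) = (-2)p + 7(1−p) gives p = 1/15.
Column's expected payoff is 12·1/15 + 6·14/15 = 32/5.

32/5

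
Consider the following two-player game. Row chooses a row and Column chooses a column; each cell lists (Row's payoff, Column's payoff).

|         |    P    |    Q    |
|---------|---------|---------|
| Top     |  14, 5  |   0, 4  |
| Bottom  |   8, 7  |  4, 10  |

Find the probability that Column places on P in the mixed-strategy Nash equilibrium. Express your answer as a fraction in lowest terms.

2/5

Column's mix q on P must make Row indifferent between Top and Bottom.
Row's payoff from Top: 14q + 0(1−q). From Bottom: 8q + 4(1−q).
Set equal: 6q = 4(1−q) → q = 4/10 = 2/5.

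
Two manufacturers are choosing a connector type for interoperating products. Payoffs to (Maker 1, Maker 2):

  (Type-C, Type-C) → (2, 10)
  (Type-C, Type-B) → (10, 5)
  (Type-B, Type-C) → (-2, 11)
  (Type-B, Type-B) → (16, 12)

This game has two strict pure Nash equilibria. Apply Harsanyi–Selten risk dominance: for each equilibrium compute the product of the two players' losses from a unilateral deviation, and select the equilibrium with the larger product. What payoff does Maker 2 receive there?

10

At both Type-C: Maker 1 loses 2 − (-2) = 4 by deviating; Maker 2 loses 10 − 5 = 5. Product = 4·5 = 20.
At both Type-B: Maker 1 loses 16 − 10 = 6 by deviating; Maker 2 loses 12 − 11 = 1. Product = 6·1 = 6.
20 > 6, so both Type-C is risk-dominant. Maker 2's payoff there is 10.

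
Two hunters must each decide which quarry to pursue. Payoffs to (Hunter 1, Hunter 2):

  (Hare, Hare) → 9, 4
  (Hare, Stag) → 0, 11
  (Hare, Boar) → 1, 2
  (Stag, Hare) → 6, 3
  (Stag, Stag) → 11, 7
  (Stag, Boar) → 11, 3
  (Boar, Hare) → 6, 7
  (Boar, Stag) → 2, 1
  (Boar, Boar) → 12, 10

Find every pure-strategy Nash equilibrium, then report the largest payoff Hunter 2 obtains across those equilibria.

Both Stag is a pure NE (Hunter 1: 11 ≥ 2; Hunter 2: 7 ≥ 3). Hunter 2 gets 7.
Both Boar is a pure NE (Hunter 1: 12 ≥ 11; Hunter 2: 10 ≥ 7). Hunter 2 gets 10.
Every other cell has a profitable deviation for at least one player. Highest of {7, 10} is 10.

10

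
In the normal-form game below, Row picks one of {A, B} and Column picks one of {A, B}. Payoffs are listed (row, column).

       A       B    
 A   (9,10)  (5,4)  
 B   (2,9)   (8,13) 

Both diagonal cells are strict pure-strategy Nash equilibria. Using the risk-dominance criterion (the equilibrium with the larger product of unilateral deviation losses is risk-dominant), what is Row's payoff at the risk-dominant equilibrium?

9

At both A: Row loses 9 − 2 = 7 by deviating; Column loses 10 − 4 = 6. Product = 7·6 = 42.
At both B: Row loses 8 − 5 = 3 by deviating; Column loses 13 − 9 = 4. Product = 3·4 = 12.
42 > 12, so both A is risk-dominant. Row's payoff there is 9.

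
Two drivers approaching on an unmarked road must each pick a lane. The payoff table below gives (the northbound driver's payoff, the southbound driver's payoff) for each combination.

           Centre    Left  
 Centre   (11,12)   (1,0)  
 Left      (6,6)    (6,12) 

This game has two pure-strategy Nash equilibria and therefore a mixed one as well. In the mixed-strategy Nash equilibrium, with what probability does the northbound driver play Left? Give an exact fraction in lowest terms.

2/3

The northbound driver's mix p on Centre must make the southbound driver indifferent between Centre and Left.
The southbound driver's payoff from Centre: 12p + 6(1−p). From Left: 0p + 12(1−p).
Set equal: 12p = 6(1−p) → p = 6/18 = 1/3.
Probability on Left is 1 − 1/3 = 2/3.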